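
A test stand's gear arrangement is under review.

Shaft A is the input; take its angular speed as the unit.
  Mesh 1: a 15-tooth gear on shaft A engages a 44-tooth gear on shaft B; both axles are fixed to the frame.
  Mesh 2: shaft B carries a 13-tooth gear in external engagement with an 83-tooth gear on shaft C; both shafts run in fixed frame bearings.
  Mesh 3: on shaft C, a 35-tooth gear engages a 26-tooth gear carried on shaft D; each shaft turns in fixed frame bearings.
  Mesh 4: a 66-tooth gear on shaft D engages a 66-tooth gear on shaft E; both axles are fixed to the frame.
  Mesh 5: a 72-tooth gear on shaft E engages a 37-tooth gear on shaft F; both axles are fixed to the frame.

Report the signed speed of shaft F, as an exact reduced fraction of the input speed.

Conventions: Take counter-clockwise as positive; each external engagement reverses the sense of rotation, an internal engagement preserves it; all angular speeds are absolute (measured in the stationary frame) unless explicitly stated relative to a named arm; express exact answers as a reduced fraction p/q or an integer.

-4725/33781

5-mesh fixed-axis compound train (all bearings frame-fixed)
mesh 1 [15T→44T]: |ω|/ω_in = 1×15/44 = 15/44, sense flips to −
mesh 2 [13T→83T]: |ω|/ω_in = (15/44)×13/83 = 195/3652, sense flips to +
mesh 3 [35T→26T]: |ω|/ω_in = (195/3652)×35/26 = 525/7304, sense flips to −
mesh 4 [66T→66T]: |ω|/ω_in = (525/7304)×66/66 = 525/7304, sense flips to +
mesh 5 [72T→37T]: |ω|/ω_in = (525/7304)×72/37 = 4725/33781, sense flips to −
signed output speed (× input speed) = -4725/33781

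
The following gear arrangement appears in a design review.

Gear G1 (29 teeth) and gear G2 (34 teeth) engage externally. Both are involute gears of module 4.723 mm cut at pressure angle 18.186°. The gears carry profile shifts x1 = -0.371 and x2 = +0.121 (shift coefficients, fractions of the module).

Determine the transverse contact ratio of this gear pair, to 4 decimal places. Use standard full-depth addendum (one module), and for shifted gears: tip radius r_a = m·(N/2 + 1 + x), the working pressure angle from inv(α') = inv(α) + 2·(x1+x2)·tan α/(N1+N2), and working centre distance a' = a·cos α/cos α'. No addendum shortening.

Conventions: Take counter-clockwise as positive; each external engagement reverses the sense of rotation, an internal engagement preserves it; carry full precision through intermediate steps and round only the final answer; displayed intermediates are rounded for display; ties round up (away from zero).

1.8459

class = single-mesh tooth geometry [involute pair 29T × 34T, m = 4.723]
base radii: r_b1 = 65.062636, r_b2 = 76.280331
tip radii: r_a1 = 71.454267, r_a2 = 85.585483
inv(α') = inv(18.186°) + 2·(-0.371+0.121)·tan α/(29+34) = 0.00849971  ⇒  α' = 16.67151°
a' = a·cos α / cos α' = 148.7745·cos 18.186°/cos 16.67151° = 147.544979
action lengths: √(r_a1²−r_b1²) = 29.539224, √(r_a2²−r_b2²) = 38.809612
base pitch p_b = π·m·cos α = 14.096572
CR = (29.539224 + 38.809612 − 147.544979·sin 16.67151°)/14.096572 = 1.845875
contact ratio ≈ 1.8459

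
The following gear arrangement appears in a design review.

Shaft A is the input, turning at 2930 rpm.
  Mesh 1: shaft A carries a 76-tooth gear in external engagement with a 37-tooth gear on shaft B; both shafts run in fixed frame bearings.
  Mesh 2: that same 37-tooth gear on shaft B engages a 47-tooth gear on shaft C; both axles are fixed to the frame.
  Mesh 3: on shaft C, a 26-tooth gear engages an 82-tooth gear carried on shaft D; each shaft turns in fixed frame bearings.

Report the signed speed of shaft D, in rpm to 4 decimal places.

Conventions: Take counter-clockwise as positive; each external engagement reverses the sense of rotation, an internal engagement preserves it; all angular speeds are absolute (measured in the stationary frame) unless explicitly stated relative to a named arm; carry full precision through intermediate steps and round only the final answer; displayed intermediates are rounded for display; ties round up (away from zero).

topology: fixed-axis compound train — 3 meshes, A→D
mesh 1 [76T→37T]: ω = 2930.0000×76/37 = 6018.3784 rpm, sense flips to −
mesh 2 [37T→47T]: ω = 6018.3784×37/47 = 4737.8723 rpm, sense flips to +
mesh 3 [26T→82T]: ω = 4737.8723×26/82 = 1502.2522 rpm, sense flips to −
signed output speed = -1502.2522 rpm

-1502.2522 rpm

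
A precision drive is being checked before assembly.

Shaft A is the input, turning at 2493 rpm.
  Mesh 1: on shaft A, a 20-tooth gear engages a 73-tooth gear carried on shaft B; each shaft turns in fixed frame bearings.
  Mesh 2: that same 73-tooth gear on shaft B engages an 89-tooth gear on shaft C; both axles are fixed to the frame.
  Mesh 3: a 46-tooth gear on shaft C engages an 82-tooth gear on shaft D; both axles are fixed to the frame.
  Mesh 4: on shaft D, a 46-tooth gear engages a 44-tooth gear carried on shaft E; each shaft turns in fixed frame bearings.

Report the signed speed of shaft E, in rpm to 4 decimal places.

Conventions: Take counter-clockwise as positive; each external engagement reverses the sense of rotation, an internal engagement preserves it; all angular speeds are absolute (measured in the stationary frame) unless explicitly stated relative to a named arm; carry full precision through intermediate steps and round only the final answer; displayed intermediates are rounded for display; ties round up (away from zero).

+328.5575 rpm

recognized (5 fixed axles, 4 meshes): fixed-axis compound train
mesh 1 [20T→73T]: ω = 2493.0000×20/73 = 683.0137 rpm, sense flips to −
mesh 2 [73T→89T]: ω = 683.0137×73/89 = 560.2247 rpm, sense flips to +
mesh 3 [46T→82T]: ω = 560.2247×46/82 = 314.2724 rpm, sense flips to −
mesh 4 [46T→44T]: ω = 314.2724×46/44 = 328.5575 rpm, sense flips to +
signed output speed = +328.5575 rpm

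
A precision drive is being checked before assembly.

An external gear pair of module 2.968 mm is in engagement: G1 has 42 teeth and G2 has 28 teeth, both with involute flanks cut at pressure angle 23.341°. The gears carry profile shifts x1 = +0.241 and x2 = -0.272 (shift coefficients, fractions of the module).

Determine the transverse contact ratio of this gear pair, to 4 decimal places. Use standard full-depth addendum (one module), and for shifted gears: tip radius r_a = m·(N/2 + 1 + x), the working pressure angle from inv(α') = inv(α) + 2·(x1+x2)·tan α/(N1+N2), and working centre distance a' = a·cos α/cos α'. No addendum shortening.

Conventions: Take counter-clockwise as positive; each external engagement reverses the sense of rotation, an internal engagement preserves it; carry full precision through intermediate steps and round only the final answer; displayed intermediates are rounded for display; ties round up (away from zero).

recognized (one external pair, fixed centres): single-mesh tooth geometry, m = 2.968, N1 = 42, N2 = 28
base radii: r_b1 = 57.227270, r_b2 = 38.151513
tip radii: r_a1 = 66.011288, r_a2 = 43.712704
inv(α') = inv(23.341°) + 2·(+0.241-0.272)·tan α/(42+28) = 0.02375711  ⇒  α' = 23.22273°
a' = a·cos α / cos α' = 103.8800·cos 23.341°/cos 23.22273° = 103.787772
action lengths: √(r_a1²−r_b1²) = 32.901820, √(r_a2²−r_b2²) = 21.336882
base pitch p_b = π·m·cos α = 8.561180
CR = (32.901820 + 21.336882 − 103.787772·sin 23.22273°)/8.561180 = 1.555219
contact ratio ≈ 1.5552

1.5552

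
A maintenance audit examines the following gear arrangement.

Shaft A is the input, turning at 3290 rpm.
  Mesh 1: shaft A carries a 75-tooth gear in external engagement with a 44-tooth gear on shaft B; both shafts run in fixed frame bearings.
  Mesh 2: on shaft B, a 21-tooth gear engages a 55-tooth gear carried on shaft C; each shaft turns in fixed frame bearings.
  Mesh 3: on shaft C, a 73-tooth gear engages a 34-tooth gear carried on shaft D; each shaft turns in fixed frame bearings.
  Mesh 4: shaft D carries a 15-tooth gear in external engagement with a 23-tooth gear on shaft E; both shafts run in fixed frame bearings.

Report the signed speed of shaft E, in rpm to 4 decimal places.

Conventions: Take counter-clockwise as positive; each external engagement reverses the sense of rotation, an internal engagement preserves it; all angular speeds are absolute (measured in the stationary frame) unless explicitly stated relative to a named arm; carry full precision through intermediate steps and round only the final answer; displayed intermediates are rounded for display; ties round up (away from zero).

+2998.2542 rpm

recognized (5 fixed axles, 4 meshes): fixed-axis compound train
mesh 1 [75T→44T]: ω = 3290.0000×75/44 = 5607.9545 rpm, sense flips to −
mesh 2 [21T→55T]: ω = 5607.9545×21/55 = 2141.2190 rpm, sense flips to +
mesh 3 [73T→34T]: ω = 2141.2190×73/34 = 4597.3232 rpm, sense flips to −
mesh 4 [15T→23T]: ω = 4597.3232×15/23 = 2998.2542 rpm, sense flips to +
signed output speed = +2998.2542 rpm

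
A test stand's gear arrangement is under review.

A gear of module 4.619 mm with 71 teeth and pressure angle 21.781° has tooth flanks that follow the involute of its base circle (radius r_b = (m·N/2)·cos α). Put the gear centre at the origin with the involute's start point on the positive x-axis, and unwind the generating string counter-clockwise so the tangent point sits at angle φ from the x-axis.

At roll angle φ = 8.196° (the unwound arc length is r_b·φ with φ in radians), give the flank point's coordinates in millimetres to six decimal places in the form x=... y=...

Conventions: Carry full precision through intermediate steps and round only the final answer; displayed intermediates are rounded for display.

x=153.818117 y=0.148264

class = single-mesh tooth geometry [base-circle involute, m = 4.619, 71T]
pitch radius r_p = m·N/2 = 4.619·71/2 = 163.974500
base radius r_b = r_p·cos α = 163.974500·cos 21.781° = 152.268184
roll angle φ = 8.196° = 0.14304719 rad
x = r_b·(cos φ + φ·sin φ) = 153.818117
y = r_b·(sin φ − φ·cos φ) = 0.148264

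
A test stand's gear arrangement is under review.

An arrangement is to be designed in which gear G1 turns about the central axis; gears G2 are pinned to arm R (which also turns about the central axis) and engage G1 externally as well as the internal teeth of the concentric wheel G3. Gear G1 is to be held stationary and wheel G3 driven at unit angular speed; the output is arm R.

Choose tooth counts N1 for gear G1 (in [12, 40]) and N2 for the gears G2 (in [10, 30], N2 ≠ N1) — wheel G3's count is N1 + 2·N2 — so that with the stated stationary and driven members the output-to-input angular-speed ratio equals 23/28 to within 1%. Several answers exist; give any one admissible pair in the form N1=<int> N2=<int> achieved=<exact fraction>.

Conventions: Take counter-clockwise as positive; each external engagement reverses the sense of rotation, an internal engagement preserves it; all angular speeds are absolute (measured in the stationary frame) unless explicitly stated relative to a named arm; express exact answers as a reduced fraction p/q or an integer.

topology: planetary set — design target 23/28, arm = carrier (Willis)
Willis with ω_sun = 0: ω_arm/ω_ring = N3/(N1+N3); set equal to 23/28  ⇒  N3/N1 = (23/28)/(1 − 23/28) = 23/5
N3 = N1 + 2·N2  ⇒  N2/N1 = (N3/N1 − 1)/2 = (23/5 − 1)/2 = 9/5
smallest multiple with N1 ≥ 12 and N2 ≥ 10: k = 3  ⇒  N1 = 3·5 = 15, N2 = 3·9 = 27 (N1 ≤ 40, N2 ≤ 30, N2 ≠ N1 ✓), N3 = 15 + 2·27 = 69
check: N3/(N1+N3) with N1 = 15, N3 = 69 gives 23/28; |achieved − target| = 0 ≤ 23/2800 ✓

N1=15 N2=27 achieved=23/28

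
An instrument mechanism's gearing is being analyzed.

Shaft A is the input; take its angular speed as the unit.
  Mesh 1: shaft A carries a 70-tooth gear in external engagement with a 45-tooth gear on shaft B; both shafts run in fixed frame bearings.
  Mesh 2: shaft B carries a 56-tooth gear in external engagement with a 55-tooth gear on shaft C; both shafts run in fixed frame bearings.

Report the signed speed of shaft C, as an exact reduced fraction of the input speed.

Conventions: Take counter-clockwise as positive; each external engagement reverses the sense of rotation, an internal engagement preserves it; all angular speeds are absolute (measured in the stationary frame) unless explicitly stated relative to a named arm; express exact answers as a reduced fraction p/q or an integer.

784/495

2-mesh fixed-axis compound train (all bearings frame-fixed)
mesh 1 [70T→45T]: |ω|/ω_in = 1×70/45 = 14/9, sense flips to −
mesh 2 [56T→55T]: |ω|/ω_in = (14/9)×56/55 = 784/495, sense flips to +
signed output speed (× input speed) = 784/495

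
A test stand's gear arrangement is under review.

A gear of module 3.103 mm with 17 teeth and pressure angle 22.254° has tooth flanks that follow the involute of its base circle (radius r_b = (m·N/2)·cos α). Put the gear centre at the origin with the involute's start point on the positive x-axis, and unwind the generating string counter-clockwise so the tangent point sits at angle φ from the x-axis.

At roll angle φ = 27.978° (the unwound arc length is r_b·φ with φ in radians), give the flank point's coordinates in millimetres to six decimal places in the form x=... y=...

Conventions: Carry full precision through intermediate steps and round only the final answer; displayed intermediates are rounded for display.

x=27.150020 y=0.925025

class = single-mesh tooth geometry [base-circle involute, m = 3.103, 17T]
pitch radius r_p = m·N/2 = 3.103·17/2 = 26.375500
base radius r_b = r_p·cos α = 26.375500·cos 22.254° = 24.410896
roll angle φ = 27.978° = 0.48830822 rad
x = r_b·(cos φ + φ·sin φ) = 27.150020
y = r_b·(sin φ − φ·cos φ) = 0.925025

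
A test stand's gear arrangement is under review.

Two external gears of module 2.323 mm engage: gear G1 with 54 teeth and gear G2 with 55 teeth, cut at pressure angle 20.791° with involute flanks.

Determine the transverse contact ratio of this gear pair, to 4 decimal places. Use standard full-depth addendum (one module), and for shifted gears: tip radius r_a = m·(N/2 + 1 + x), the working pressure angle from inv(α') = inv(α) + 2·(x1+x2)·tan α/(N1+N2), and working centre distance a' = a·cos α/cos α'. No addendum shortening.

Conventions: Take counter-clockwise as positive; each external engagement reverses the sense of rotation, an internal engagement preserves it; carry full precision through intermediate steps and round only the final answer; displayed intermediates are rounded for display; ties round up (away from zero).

1.7272

topology: single-mesh involute geometry — m = 2.323, 54T/55T pair
base radii: r_b1 = 58.636699, r_b2 = 59.722564
tip radii: r_a1 = 65.044000, r_a2 = 66.205500
no profile shift: α' = α, a' = a
action lengths: √(r_a1²−r_b1²) = 28.150656, √(r_a2²−r_b2²) = 28.572427
base pitch p_b = π·m·cos α = 6.822690
CR = (28.150656 + 28.572427 − 126.603500·sin 20.79100°)/6.822690 = 1.727162
contact ratio ≈ 1.7272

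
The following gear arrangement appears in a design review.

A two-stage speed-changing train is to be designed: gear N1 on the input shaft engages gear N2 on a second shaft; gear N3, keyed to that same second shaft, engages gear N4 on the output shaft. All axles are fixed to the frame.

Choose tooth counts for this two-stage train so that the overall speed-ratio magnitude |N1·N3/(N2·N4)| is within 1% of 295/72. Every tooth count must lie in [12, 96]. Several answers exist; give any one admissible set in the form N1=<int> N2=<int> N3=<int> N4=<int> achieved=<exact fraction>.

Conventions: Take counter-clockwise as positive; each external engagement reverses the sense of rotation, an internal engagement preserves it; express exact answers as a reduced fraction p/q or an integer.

design class (target 295/72): fixed-axis compound train
target = 295/72 in lowest terms: an exact hit needs N1·N3 = k·295 and N2·N4 = k·72 for one integer k, every count in [12, 96]; additionally prefer no 1:1 stage (N1 ≠ N2, N3 ≠ N4)
k = 1…2: no 1:1-free in-range split of k·295 and k·72 into factor pairs; take k = 3
k = 3: N1·N3 = 885 = 15·59, N2·N4 = 216 = 12·18
achieved = 15·59/(12·18) = 295/72; |achieved − target| = 0 ≤ 59/1440 ✓

N1=15 N2=12 N3=59 N4=18 achieved=295/72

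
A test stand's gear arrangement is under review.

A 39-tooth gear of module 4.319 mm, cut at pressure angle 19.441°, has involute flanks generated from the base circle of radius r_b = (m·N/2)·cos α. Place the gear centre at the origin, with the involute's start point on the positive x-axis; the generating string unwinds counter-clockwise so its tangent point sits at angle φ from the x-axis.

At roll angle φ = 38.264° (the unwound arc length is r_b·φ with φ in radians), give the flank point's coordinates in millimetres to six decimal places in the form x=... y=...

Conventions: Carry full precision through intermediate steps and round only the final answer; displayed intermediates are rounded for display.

x=95.202704 y=7.538931

recognized (one wheel, involute flank): single-mesh tooth geometry, m = 4.319, N = 39
pitch radius r_p = m·N/2 = 4.319·39/2 = 84.220500
base radius r_b = r_p·cos α = 84.220500·cos 19.441° = 79.418645
roll angle φ = 38.264° = 0.66783278 rad
x = r_b·(cos φ + φ·sin φ) = 95.202704
y = r_b·(sin φ − φ·cos φ) = 7.538931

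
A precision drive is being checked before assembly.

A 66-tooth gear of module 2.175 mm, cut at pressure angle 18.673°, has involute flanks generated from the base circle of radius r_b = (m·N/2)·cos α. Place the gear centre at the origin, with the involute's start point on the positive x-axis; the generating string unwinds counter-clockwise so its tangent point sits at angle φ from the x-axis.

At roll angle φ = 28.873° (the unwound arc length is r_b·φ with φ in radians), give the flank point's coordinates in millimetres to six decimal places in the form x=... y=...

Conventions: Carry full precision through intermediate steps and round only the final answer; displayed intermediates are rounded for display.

class = single-mesh tooth geometry [base-circle involute, m = 2.175, 66T]
pitch radius r_p = m·N/2 = 2.175·66/2 = 71.775000
base radius r_b = r_p·cos α = 71.775000·cos 18.673° = 67.996854
roll angle φ = 28.873° = 0.50392891 rad
x = r_b·(cos φ + φ·sin φ) = 76.090126
y = r_b·(sin φ − φ·cos φ) = 2.827525

x=76.090126 y=2.827525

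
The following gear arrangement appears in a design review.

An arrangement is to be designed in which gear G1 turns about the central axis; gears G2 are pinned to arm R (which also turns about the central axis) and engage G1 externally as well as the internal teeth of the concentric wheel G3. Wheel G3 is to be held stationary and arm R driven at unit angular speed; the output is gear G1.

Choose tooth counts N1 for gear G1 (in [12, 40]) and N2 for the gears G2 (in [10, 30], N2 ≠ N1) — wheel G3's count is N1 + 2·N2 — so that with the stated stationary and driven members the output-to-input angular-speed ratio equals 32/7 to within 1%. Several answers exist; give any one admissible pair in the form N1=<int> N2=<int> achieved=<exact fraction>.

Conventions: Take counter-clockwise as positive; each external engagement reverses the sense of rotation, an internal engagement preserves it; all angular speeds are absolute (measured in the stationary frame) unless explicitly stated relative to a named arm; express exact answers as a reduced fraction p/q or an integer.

N1=14 N2=18 achieved=32/7

class = planetary set [ratio 32/7 wanted; Willis about the carrier]
Willis with ω_ring = 0: ω_sun/ω_arm = (N1+N3)/N1; set equal to 32/7  ⇒  N3/N1 = 32/7 − 1 = 25/7
N3 = N1 + 2·N2  ⇒  N2/N1 = (N3/N1 − 1)/2 = (25/7 − 1)/2 = 9/7
smallest multiple with N1 ≥ 12 and N2 ≥ 10: k = 2  ⇒  N1 = 2·7 = 14, N2 = 2·9 = 18 (N1 ≤ 40, N2 ≤ 30, N2 ≠ N1 ✓), N3 = 14 + 2·18 = 50
check: (N1+N3)/N1 with N1 = 14, N3 = 50 gives 32/7; |achieved − target| = 0 ≤ 8/175 ✓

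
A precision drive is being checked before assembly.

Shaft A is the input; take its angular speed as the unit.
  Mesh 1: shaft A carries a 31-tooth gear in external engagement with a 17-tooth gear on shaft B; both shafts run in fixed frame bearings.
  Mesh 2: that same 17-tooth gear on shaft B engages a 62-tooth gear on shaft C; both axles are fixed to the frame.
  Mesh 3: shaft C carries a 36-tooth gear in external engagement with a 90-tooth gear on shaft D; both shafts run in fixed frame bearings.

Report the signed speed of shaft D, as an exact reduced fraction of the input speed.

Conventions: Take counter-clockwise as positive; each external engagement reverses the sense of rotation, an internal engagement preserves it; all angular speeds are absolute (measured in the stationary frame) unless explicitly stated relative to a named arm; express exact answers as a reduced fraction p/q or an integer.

3-mesh fixed-axis compound train (all bearings frame-fixed)
mesh 1 [31T→17T]: |ω|/ω_in = 1×31/17 = 31/17, sense flips to −
mesh 2 [17T→62T]: |ω|/ω_in = (31/17)×17/62 = 1/2, sense flips to +
mesh 3 [36T→90T]: |ω|/ω_in = (1/2)×36/90 = 1/5, sense flips to −
signed output speed (× input speed) = -1/5

-1/5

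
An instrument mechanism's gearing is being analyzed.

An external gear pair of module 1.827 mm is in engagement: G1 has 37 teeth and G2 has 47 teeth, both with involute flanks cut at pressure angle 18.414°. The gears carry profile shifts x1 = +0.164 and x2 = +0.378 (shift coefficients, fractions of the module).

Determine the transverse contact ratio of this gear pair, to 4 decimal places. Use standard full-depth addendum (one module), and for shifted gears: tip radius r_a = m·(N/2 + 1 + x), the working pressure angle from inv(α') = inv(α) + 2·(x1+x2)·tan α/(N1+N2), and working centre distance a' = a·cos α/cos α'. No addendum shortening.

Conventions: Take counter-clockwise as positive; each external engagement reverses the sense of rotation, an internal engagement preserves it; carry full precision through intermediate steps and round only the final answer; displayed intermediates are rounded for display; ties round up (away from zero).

class = single-mesh tooth geometry [involute pair 37T × 47T, m = 1.827]
base radii: r_b1 = 32.068927, r_b2 = 40.736204
tip radii: r_a1 = 35.926128, r_a2 = 45.452106
inv(α') = inv(18.414°) + 2·(+0.164+0.378)·tan α/(37+47) = 0.01583855  ⇒  α' = 20.39546°
a' = a·cos α / cos α' = 76.7340·cos 18.414°/cos 20.39546° = 77.674583
action lengths: √(r_a1²−r_b1²) = 16.194771, √(r_a2²−r_b2²) = 20.160744
base pitch p_b = π·m·cos α = 5.445811
CR = (16.194771 + 20.160744 − 77.674583·sin 20.39546°)/5.445811 = 1.705181
contact ratio ≈ 1.7052

1.7052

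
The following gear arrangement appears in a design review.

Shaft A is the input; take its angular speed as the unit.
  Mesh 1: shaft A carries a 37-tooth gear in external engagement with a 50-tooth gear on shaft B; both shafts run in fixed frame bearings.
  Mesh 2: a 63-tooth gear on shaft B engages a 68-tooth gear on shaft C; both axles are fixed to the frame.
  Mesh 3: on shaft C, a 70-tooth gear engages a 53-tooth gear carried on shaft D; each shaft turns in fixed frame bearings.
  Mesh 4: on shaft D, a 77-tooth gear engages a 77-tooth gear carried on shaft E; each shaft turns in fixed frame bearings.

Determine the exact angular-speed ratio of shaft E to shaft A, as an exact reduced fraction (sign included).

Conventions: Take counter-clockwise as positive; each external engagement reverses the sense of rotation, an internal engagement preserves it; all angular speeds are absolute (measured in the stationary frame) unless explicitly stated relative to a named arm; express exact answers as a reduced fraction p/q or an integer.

class = fixed-axis compound train [4 meshes; 4 ratios multiply, 4 sense flips]
mesh 1 [37T→50T]: running ratio 37/50, sense −
mesh 2 [63T→68T]: running ratio 2331/3400, sense +
mesh 3 [70T→53T]: running ratio 16317/18020, sense −
mesh 4 [77T→77T]: running ratio 16317/18020, sense +
ω_out/ω_in = 16317/18020

16317/18020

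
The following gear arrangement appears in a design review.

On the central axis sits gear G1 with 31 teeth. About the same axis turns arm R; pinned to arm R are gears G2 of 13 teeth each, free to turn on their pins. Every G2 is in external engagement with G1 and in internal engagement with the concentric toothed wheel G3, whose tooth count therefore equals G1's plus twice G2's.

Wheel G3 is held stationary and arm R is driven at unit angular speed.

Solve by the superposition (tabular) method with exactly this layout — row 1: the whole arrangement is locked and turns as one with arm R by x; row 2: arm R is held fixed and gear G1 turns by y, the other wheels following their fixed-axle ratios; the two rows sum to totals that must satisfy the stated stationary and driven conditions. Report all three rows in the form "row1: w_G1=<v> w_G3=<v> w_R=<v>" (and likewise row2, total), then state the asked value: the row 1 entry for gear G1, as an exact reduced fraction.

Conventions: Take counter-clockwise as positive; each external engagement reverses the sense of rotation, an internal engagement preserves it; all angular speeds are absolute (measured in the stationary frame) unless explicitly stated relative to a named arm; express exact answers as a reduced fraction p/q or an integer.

row1: w_G1=1 w_G3=1 w_R=1
row2: w_G1=57/31 w_G3=-1 w_R=0
total: w_G1=88/31 w_G3=0 w_R=1
asked value: 1

recognized (axles ride arm R): planetary set, 31/13/57 teeth
row 1: whole set turns with the arm by x
row 2 (arm held, sun turns y): ω_ring = −(31/57)·y, ω_arm = 0
boundary: total ω_ring = x − (31/57)·y = 0 and total ω_arm = x = 1  ⇒  y = 57/31, x = 1
row 2 ring = −(31/57)·57/31 = -1
totals (row 1 + row 2): sun 1 + 57/31 = 88/31, ring 1 + (-1) = 0, arm 1 + 0 = 1
asked cell (row1, sun) = 1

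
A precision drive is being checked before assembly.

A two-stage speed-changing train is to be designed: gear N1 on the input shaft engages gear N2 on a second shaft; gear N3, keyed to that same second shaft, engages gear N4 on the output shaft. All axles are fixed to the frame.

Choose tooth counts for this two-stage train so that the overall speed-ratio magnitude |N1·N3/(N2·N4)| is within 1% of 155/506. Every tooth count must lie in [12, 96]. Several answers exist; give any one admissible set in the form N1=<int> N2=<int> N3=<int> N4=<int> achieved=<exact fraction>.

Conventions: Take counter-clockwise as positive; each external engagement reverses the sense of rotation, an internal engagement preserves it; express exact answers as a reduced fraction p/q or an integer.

topology: fixed-axis compound train — 2 stages, target 155/506
target = 155/506 in lowest terms: an exact hit needs N1·N3 = k·155 and N2·N4 = k·506 for one integer k, every count in [12, 96]; additionally prefer no 1:1 stage (N1 ≠ N2, N3 ≠ N4)
k = 1…2: no 1:1-free in-range split of k·155 and k·506 into factor pairs; take k = 3
k = 3: N1·N3 = 465 = 15·31, N2·N4 = 1518 = 22·69
achieved = 15·31/(22·69) = 155/506; |achieved − target| = 0 ≤ 31/10120 ✓

N1=15 N2=22 N3=31 N4=69 achieved=155/506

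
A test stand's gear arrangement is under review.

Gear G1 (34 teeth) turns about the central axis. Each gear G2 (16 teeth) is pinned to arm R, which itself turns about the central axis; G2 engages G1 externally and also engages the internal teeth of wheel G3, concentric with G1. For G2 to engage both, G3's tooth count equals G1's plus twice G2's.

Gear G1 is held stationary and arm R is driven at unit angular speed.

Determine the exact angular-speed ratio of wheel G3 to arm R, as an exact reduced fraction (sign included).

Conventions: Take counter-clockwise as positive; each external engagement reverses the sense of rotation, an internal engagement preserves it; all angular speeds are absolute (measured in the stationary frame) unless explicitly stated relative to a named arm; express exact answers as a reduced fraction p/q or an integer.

planetary set (34T centre, 16T on arm, 66T internal) — Willis relation
ring teeth: 34 + 2·16 = 66
34(ω_sun−ω_arm) = −66(ω_ring−ω_arm),  ω_sun = 0, ω_arm = 1
ω_ring = 1 − (34/66)(0−1) = 50/33
ω_out/ω_in = 50/33

50/33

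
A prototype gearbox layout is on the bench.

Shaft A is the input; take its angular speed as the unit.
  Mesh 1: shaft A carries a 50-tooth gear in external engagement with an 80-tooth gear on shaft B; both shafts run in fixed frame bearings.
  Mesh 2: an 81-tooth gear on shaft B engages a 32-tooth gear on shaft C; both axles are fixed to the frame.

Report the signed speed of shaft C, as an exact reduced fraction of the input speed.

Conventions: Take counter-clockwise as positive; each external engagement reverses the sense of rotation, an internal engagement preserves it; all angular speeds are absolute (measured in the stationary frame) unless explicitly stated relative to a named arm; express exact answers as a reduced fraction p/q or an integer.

2-mesh fixed-axis compound train (all bearings frame-fixed)
mesh 1 [50T→80T]: |ω|/ω_in = 1×50/80 = 5/8, sense flips to −
mesh 2 [81T→32T]: |ω|/ω_in = (5/8)×81/32 = 405/256, sense flips to +
signed output speed (× input speed) = 405/256

405/256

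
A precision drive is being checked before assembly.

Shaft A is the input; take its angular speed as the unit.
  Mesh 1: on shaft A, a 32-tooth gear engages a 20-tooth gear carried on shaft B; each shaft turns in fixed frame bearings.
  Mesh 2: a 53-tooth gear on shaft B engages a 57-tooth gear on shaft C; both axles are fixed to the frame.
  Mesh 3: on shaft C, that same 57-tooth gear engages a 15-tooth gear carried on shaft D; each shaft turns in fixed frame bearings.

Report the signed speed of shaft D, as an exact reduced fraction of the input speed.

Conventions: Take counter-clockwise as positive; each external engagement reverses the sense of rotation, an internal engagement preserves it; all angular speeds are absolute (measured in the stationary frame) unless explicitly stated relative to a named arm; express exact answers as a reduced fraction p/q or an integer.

-424/75

3-mesh fixed-axis compound train (all bearings frame-fixed)
mesh 1 [32T→20T]: |ω|/ω_in = 1×32/20 = 8/5, sense flips to −
mesh 2 [53T→57T]: |ω|/ω_in = (8/5)×53/57 = 424/285, sense flips to +
mesh 3 [57T→15T]: |ω|/ω_in = (424/285)×57/15 = 424/75, sense flips to −
signed output speed (× input speed) = -424/75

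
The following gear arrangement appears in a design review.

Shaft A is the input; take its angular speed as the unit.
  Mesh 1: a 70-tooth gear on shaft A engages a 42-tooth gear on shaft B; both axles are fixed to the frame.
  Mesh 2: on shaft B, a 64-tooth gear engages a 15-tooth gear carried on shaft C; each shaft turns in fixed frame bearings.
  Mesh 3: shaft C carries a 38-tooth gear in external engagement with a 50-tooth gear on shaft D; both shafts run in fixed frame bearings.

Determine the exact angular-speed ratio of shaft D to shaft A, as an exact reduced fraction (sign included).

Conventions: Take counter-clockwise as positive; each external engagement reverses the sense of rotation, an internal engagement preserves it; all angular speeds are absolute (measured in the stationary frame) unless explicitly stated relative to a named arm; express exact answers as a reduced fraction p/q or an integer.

class = fixed-axis compound train [3 meshes; 3 ratios multiply, 3 sense flips]
mesh 1 [70T→42T]: running ratio 5/3, sense −
mesh 2 [64T→15T]: running ratio 64/9, sense +
mesh 3 [38T→50T]: running ratio 1216/225, sense −
ω_out/ω_in = -1216/225

-1216/225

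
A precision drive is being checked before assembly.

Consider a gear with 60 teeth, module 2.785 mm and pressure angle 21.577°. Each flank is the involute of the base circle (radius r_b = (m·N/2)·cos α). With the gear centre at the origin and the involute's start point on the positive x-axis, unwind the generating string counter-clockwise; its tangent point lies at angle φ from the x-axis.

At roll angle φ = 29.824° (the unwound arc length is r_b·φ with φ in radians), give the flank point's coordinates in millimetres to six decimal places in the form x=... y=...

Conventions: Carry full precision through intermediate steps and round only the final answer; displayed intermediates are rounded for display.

x=87.518535 y=3.554590

recognized (one wheel, involute flank): single-mesh tooth geometry, m = 2.785, N = 60
pitch radius r_p = m·N/2 = 2.785·60/2 = 83.550000
base radius r_b = r_p·cos α = 83.550000·cos 21.577° = 77.695166
roll angle φ = 29.824° = 0.52052700 rad
x = r_b·(cos φ + φ·sin φ) = 87.518535
y = r_b·(sin φ − φ·cos φ) = 3.554590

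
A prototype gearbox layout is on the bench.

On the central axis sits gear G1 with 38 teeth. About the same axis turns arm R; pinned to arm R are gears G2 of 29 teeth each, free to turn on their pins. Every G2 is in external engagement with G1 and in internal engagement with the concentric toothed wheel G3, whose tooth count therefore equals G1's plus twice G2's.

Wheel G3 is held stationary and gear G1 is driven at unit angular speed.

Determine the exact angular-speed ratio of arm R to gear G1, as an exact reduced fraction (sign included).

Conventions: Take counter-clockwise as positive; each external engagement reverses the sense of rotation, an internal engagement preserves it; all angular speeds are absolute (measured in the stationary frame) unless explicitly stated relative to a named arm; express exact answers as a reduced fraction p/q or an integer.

topology: planetary set — G1 38T / G2 29T / G3 96T, arm = carrier (Willis)
ring teeth: 38 + 2·29 = 96
38(ω_sun−ω_arm) = −96(ω_ring−ω_arm),  ω_ring = 0, ω_sun = 1
38(1−ω_arm) = −96(0−ω_arm)  ⇒  134·ω_arm = 38  ⇒  ω_arm = 19/67
ω_out/ω_in = 19/67

19/67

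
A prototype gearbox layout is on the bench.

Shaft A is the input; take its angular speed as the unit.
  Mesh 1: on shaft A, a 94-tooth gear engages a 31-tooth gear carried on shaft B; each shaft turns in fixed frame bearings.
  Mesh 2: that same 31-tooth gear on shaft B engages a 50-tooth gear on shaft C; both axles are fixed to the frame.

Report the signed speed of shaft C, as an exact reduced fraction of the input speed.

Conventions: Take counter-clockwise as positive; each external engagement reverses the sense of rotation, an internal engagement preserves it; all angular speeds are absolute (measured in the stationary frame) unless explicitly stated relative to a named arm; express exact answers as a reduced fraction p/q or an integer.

2-mesh fixed-axis compound train (all bearings frame-fixed)
mesh 1 [94T→31T]: |ω|/ω_in = 1×94/31 = 94/31, sense flips to −
mesh 2 [31T→50T]: |ω|/ω_in = (94/31)×31/50 = 47/25, sense flips to +
signed output speed (× input speed) = 47/25

47/25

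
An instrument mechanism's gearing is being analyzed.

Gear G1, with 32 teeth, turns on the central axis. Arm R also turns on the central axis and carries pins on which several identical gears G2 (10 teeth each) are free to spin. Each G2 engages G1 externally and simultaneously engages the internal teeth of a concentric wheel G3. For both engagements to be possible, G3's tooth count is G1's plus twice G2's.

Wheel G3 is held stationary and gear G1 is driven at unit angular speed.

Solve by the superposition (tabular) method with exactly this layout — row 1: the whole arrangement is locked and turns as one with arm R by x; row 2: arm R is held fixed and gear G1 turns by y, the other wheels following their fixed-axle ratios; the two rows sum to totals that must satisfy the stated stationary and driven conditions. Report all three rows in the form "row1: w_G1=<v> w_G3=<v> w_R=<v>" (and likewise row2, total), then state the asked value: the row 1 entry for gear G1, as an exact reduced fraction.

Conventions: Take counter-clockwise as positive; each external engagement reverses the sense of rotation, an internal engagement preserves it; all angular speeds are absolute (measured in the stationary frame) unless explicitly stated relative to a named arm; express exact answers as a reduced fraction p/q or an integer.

row1: w_G1=8/21 w_G3=8/21 w_R=8/21
row2: w_G1=13/21 w_G3=-8/21 w_R=0
total: w_G1=1 w_G3=0 w_R=8/21
asked value: 8/21

topology: planetary set — G1 32T / G2 10T / G3 52T, arm = carrier (Willis)
row 1 (train locked, turned with arm): all members turn x
superposition row 2 [arm held]: sun y, ring −(32/52)·y, arm 0
boundary: total ω_ring = x − (32/52)·y = 0 and total ω_sun = x + y = 1  ⇒  y = 13/21, x = 8/21
row 2 ring = −(32/52)·13/21 = -8/21
totals (row 1 + row 2): sun 8/21 + 13/21 = 1, ring 8/21 + (-8/21) = 0, arm 8/21 + 0 = 8/21
asked cell (row1, sun) = 8/21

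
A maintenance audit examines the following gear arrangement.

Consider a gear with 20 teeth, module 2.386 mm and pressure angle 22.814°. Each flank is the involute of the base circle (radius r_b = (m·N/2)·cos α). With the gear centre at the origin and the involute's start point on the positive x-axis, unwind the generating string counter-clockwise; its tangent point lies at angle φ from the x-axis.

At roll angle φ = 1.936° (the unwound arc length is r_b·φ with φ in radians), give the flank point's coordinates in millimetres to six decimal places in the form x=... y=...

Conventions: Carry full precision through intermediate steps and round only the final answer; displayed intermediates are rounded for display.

x=22.005947 y=0.000283

class = single-mesh tooth geometry [base-circle involute, m = 2.386, 20T]
pitch radius r_p = m·N/2 = 2.386·20/2 = 23.860000
base radius r_b = r_p·cos α = 23.860000·cos 22.814° = 21.993395
roll angle φ = 1.936° = 0.03378957 rad
x = r_b·(cos φ + φ·sin φ) = 22.005947
y = r_b·(sin φ − φ·cos φ) = 0.000283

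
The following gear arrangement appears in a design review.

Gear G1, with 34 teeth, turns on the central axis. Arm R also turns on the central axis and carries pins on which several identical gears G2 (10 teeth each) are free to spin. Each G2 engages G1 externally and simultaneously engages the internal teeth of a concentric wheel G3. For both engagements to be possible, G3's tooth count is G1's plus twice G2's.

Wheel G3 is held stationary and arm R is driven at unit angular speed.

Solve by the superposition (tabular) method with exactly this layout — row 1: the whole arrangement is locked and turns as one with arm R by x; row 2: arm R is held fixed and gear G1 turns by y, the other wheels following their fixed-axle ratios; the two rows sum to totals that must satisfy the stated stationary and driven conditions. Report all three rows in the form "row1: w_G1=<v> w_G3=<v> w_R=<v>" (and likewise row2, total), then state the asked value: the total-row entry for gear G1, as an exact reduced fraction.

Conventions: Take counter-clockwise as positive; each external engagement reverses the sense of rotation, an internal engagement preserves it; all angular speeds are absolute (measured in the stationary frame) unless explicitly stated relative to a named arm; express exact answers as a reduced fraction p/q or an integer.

planetary set (34T centre, 10T on arm, 54T internal) — Willis relation
row 1 (train locked, turned with arm): all members turn x
row 2 — arm fixed, fixed-axis ratios: sun y, ring −(34/54)·y, arm 0
boundary: total ω_ring = x − (34/54)·y = 0 and total ω_arm = x = 1  ⇒  y = 27/17, x = 1
row 2 ring = −(34/54)·27/17 = -1
totals (row 1 + row 2): sun 1 + 27/17 = 44/17, ring 1 + (-1) = 0, arm 1 + 0 = 1
asked cell (total, sun) = 44/17

row1: w_G1=1 w_G3=1 w_R=1
row2: w_G1=27/17 w_G3=-1 w_R=0
total: w_G1=44/17 w_G3=0 w_R=1
asked value: 44/17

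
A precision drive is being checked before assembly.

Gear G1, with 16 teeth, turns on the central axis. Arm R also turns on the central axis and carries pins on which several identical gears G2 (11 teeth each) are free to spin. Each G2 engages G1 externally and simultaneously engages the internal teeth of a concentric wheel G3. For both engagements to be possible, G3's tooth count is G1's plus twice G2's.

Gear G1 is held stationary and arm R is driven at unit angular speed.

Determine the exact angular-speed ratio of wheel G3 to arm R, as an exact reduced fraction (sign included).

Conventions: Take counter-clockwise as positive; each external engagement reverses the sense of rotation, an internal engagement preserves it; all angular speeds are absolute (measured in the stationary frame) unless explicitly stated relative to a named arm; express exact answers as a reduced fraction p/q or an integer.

27/19

topology: planetary set — G1 16T / G2 11T / G3 38T, arm = carrier (Willis)
ring teeth: 16 + 2·11 = 38
16(ω_sun−ω_arm) = −38(ω_ring−ω_arm),  ω_sun = 0, ω_arm = 1
ω_ring = 1 − (16/38)(0−1) = 27/19
ω_out/ω_in = 27/19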